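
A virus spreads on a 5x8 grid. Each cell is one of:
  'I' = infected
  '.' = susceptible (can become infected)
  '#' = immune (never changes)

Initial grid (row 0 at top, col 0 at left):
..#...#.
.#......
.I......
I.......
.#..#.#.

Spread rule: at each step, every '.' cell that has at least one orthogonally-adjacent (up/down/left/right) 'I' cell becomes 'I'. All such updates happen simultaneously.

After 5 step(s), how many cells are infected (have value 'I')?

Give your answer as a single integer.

Step 0 (initial): 2 infected
Step 1: +4 new -> 6 infected
Step 2: +4 new -> 10 infected
Step 3: +5 new -> 15 infected
Step 4: +6 new -> 21 infected
Step 5: +4 new -> 25 infected

Answer: 25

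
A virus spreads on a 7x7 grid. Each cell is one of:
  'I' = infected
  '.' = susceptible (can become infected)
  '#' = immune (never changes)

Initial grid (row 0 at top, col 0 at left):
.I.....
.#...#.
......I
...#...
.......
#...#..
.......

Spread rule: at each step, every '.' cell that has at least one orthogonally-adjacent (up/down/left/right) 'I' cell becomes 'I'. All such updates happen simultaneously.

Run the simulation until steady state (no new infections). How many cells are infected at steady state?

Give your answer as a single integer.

Step 0 (initial): 2 infected
Step 1: +5 new -> 7 infected
Step 2: +7 new -> 14 infected
Step 3: +10 new -> 24 infected
Step 4: +6 new -> 30 infected
Step 5: +5 new -> 35 infected
Step 6: +4 new -> 39 infected
Step 7: +3 new -> 42 infected
Step 8: +1 new -> 43 infected
Step 9: +1 new -> 44 infected
Step 10: +0 new -> 44 infected

Answer: 44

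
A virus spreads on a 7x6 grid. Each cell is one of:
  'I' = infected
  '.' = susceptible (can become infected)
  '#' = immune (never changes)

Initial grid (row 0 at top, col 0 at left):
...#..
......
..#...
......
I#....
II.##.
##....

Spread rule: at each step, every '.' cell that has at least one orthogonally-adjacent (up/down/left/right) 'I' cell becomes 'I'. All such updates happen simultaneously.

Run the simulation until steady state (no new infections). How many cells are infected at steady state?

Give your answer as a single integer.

Answer: 35

Derivation:
Step 0 (initial): 3 infected
Step 1: +2 new -> 5 infected
Step 2: +4 new -> 9 infected
Step 3: +5 new -> 14 infected
Step 4: +5 new -> 19 infected
Step 5: +6 new -> 25 infected
Step 6: +5 new -> 30 infected
Step 7: +2 new -> 32 infected
Step 8: +2 new -> 34 infected
Step 9: +1 new -> 35 infected
Step 10: +0 new -> 35 infected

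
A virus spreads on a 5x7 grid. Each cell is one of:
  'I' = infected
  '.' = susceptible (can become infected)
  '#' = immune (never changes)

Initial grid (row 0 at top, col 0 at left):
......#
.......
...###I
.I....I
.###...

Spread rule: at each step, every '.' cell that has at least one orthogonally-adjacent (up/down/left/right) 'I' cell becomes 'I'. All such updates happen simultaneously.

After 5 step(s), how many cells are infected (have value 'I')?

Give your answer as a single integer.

Step 0 (initial): 3 infected
Step 1: +6 new -> 9 infected
Step 2: +8 new -> 17 infected
Step 3: +6 new -> 23 infected
Step 4: +4 new -> 27 infected
Step 5: +1 new -> 28 infected

Answer: 28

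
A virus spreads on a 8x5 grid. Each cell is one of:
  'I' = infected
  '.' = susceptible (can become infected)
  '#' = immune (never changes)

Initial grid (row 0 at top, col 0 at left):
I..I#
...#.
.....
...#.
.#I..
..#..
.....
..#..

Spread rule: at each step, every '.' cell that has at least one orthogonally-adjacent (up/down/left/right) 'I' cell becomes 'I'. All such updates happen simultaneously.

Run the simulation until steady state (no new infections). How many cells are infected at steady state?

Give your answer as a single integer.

Step 0 (initial): 3 infected
Step 1: +5 new -> 8 infected
Step 2: +7 new -> 15 infected
Step 3: +6 new -> 21 infected
Step 4: +5 new -> 26 infected
Step 5: +4 new -> 30 infected
Step 6: +3 new -> 33 infected
Step 7: +1 new -> 34 infected
Step 8: +0 new -> 34 infected

Answer: 34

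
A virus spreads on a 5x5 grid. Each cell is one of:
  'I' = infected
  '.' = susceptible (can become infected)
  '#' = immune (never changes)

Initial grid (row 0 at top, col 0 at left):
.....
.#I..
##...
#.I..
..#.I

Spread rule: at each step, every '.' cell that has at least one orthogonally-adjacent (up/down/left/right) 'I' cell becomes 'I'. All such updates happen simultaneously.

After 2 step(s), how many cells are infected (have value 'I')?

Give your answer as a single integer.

Step 0 (initial): 3 infected
Step 1: +7 new -> 10 infected
Step 2: +6 new -> 16 infected

Answer: 16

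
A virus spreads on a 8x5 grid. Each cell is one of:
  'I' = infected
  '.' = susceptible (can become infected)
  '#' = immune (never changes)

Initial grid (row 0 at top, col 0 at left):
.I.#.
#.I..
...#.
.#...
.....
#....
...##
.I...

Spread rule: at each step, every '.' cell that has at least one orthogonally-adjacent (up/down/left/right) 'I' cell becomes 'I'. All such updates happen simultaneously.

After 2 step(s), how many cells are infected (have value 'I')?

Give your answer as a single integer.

Step 0 (initial): 3 infected
Step 1: +8 new -> 11 infected
Step 2: +7 new -> 18 infected

Answer: 18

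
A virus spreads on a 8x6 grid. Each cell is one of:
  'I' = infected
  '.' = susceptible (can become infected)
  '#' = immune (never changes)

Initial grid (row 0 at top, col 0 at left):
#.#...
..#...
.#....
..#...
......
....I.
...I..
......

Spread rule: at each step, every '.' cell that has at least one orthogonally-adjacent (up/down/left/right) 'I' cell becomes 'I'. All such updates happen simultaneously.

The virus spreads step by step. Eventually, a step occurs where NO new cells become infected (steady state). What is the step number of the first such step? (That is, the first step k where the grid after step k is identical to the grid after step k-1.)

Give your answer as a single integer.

Step 0 (initial): 2 infected
Step 1: +6 new -> 8 infected
Step 2: +8 new -> 16 infected
Step 3: +8 new -> 24 infected
Step 4: +6 new -> 30 infected
Step 5: +6 new -> 36 infected
Step 6: +3 new -> 39 infected
Step 7: +1 new -> 40 infected
Step 8: +1 new -> 41 infected
Step 9: +1 new -> 42 infected
Step 10: +1 new -> 43 infected
Step 11: +0 new -> 43 infected

Answer: 11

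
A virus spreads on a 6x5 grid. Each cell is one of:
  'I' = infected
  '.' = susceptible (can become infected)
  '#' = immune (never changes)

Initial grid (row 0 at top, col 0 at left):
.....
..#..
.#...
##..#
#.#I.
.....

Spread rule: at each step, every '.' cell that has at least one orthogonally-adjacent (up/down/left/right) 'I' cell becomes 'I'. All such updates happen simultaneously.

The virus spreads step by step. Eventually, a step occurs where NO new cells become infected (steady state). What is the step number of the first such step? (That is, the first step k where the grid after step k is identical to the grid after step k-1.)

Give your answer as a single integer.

Step 0 (initial): 1 infected
Step 1: +3 new -> 4 infected
Step 2: +4 new -> 8 infected
Step 3: +4 new -> 12 infected
Step 4: +4 new -> 16 infected
Step 5: +2 new -> 18 infected
Step 6: +1 new -> 19 infected
Step 7: +2 new -> 21 infected
Step 8: +1 new -> 22 infected
Step 9: +1 new -> 23 infected
Step 10: +0 new -> 23 infected

Answer: 10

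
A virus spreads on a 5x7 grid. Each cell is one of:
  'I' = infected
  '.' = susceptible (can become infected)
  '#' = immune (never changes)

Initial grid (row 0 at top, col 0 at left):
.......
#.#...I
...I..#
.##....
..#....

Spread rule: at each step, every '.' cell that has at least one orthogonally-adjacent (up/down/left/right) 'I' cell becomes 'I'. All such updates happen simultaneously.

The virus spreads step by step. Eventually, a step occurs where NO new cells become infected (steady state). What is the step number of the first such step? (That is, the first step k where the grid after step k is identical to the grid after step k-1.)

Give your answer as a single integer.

Step 0 (initial): 2 infected
Step 1: +6 new -> 8 infected
Step 2: +7 new -> 15 infected
Step 3: +6 new -> 21 infected
Step 4: +4 new -> 25 infected
Step 5: +3 new -> 28 infected
Step 6: +1 new -> 29 infected
Step 7: +0 new -> 29 infected

Answer: 7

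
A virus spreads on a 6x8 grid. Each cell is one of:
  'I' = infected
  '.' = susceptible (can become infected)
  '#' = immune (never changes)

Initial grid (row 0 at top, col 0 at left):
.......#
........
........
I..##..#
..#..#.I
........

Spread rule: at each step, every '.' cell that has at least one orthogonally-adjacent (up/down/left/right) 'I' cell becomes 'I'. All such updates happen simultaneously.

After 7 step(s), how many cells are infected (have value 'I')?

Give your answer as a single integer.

Answer: 42

Derivation:
Step 0 (initial): 2 infected
Step 1: +5 new -> 7 infected
Step 2: +7 new -> 14 infected
Step 3: +7 new -> 21 infected
Step 4: +8 new -> 29 infected
Step 5: +8 new -> 37 infected
Step 6: +4 new -> 41 infected
Step 7: +1 new -> 42 infected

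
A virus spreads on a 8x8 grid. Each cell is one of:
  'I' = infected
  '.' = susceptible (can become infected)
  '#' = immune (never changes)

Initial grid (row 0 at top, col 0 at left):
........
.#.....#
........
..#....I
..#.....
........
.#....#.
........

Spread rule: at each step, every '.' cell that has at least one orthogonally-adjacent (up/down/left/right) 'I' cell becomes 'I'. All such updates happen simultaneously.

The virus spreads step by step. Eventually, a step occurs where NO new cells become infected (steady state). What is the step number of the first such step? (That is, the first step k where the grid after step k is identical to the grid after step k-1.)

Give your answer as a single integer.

Answer: 12

Derivation:
Step 0 (initial): 1 infected
Step 1: +3 new -> 4 infected
Step 2: +4 new -> 8 infected
Step 3: +6 new -> 14 infected
Step 4: +7 new -> 21 infected
Step 5: +8 new -> 29 infected
Step 6: +6 new -> 35 infected
Step 7: +6 new -> 41 infected
Step 8: +6 new -> 47 infected
Step 9: +6 new -> 53 infected
Step 10: +4 new -> 57 infected
Step 11: +1 new -> 58 infected
Step 12: +0 new -> 58 infected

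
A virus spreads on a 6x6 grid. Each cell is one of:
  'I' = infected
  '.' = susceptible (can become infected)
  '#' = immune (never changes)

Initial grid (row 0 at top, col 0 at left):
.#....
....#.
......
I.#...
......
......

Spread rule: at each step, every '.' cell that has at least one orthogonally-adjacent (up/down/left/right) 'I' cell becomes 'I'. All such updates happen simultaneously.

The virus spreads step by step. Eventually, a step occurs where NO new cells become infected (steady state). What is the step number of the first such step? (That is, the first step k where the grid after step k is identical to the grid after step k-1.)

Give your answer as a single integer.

Answer: 9

Derivation:
Step 0 (initial): 1 infected
Step 1: +3 new -> 4 infected
Step 2: +4 new -> 8 infected
Step 3: +5 new -> 13 infected
Step 4: +4 new -> 17 infected
Step 5: +6 new -> 23 infected
Step 6: +5 new -> 28 infected
Step 7: +4 new -> 32 infected
Step 8: +1 new -> 33 infected
Step 9: +0 new -> 33 infected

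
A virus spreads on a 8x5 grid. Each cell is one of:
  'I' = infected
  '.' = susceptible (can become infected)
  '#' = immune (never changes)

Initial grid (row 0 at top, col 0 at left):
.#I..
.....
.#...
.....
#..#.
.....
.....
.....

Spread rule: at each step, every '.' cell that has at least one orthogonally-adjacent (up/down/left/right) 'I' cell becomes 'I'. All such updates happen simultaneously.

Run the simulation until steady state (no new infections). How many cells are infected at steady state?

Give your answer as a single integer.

Step 0 (initial): 1 infected
Step 1: +2 new -> 3 infected
Step 2: +4 new -> 7 infected
Step 3: +4 new -> 11 infected
Step 4: +6 new -> 17 infected
Step 5: +4 new -> 21 infected
Step 6: +4 new -> 25 infected
Step 7: +5 new -> 30 infected
Step 8: +4 new -> 34 infected
Step 9: +2 new -> 36 infected
Step 10: +0 new -> 36 infected

Answer: 36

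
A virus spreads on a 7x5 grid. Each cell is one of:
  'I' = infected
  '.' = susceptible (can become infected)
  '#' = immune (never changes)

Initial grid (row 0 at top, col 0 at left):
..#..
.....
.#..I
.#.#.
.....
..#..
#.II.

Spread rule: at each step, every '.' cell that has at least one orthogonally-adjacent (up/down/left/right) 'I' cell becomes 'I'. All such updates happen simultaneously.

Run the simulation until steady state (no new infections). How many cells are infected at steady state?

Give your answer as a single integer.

Step 0 (initial): 3 infected
Step 1: +6 new -> 9 infected
Step 2: +7 new -> 16 infected
Step 3: +6 new -> 22 infected
Step 4: +2 new -> 24 infected
Step 5: +3 new -> 27 infected
Step 6: +2 new -> 29 infected
Step 7: +0 new -> 29 infected

Answer: 29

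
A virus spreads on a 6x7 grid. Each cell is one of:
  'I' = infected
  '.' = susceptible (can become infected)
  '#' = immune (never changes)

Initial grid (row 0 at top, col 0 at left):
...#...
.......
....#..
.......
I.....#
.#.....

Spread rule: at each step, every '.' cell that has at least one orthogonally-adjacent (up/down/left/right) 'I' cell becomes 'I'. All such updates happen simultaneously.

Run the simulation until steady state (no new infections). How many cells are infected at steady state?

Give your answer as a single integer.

Step 0 (initial): 1 infected
Step 1: +3 new -> 4 infected
Step 2: +3 new -> 7 infected
Step 3: +5 new -> 12 infected
Step 4: +6 new -> 18 infected
Step 5: +6 new -> 24 infected
Step 6: +4 new -> 28 infected
Step 7: +4 new -> 32 infected
Step 8: +3 new -> 35 infected
Step 9: +2 new -> 37 infected
Step 10: +1 new -> 38 infected
Step 11: +0 new -> 38 infected

Answer: 38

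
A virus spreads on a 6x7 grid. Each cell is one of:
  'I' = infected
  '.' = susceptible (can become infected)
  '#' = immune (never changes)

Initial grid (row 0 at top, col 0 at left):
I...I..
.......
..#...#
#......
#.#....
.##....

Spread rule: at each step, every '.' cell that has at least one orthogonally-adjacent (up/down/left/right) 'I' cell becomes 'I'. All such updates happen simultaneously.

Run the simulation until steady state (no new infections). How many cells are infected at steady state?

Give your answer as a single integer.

Step 0 (initial): 2 infected
Step 1: +5 new -> 7 infected
Step 2: +7 new -> 14 infected
Step 3: +6 new -> 20 infected
Step 4: +4 new -> 24 infected
Step 5: +6 new -> 30 infected
Step 6: +3 new -> 33 infected
Step 7: +1 new -> 34 infected
Step 8: +0 new -> 34 infected

Answer: 34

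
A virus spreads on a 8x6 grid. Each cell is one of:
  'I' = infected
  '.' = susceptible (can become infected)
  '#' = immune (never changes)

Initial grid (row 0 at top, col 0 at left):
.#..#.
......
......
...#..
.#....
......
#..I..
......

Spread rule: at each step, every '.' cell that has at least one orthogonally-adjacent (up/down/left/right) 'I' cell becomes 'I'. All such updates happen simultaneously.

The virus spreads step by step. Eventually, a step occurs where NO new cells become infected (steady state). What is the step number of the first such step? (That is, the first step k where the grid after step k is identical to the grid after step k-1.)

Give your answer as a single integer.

Answer: 10

Derivation:
Step 0 (initial): 1 infected
Step 1: +4 new -> 5 infected
Step 2: +7 new -> 12 infected
Step 3: +6 new -> 18 infected
Step 4: +5 new -> 23 infected
Step 5: +5 new -> 28 infected
Step 6: +6 new -> 34 infected
Step 7: +5 new -> 39 infected
Step 8: +3 new -> 42 infected
Step 9: +1 new -> 43 infected
Step 10: +0 new -> 43 infected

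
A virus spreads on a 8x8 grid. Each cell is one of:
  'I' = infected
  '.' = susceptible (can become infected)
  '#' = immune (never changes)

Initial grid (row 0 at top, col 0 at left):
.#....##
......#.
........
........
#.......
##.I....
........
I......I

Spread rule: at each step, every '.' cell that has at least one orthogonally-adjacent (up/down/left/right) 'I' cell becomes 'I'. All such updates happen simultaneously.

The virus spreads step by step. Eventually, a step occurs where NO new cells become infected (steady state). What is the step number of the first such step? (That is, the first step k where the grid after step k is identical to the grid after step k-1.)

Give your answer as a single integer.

Answer: 9

Derivation:
Step 0 (initial): 3 infected
Step 1: +8 new -> 11 infected
Step 2: +12 new -> 23 infected
Step 3: +9 new -> 32 infected
Step 4: +7 new -> 39 infected
Step 5: +8 new -> 47 infected
Step 6: +7 new -> 54 infected
Step 7: +2 new -> 56 infected
Step 8: +1 new -> 57 infected
Step 9: +0 new -> 57 infected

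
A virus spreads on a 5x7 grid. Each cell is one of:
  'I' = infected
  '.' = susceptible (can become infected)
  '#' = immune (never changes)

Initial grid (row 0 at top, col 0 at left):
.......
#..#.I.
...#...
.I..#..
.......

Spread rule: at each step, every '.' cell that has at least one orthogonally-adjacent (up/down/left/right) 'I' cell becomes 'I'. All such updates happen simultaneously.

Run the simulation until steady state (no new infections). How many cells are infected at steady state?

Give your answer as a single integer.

Step 0 (initial): 2 infected
Step 1: +8 new -> 10 infected
Step 2: +11 new -> 21 infected
Step 3: +6 new -> 27 infected
Step 4: +4 new -> 31 infected
Step 5: +0 new -> 31 infected

Answer: 31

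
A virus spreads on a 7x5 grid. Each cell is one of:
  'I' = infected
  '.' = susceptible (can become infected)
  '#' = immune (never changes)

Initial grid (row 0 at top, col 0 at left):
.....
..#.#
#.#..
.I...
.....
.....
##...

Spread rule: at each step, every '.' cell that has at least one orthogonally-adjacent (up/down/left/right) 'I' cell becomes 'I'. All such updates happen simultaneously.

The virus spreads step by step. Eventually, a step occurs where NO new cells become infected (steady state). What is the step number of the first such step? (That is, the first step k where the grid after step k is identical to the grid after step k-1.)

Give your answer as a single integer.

Answer: 7

Derivation:
Step 0 (initial): 1 infected
Step 1: +4 new -> 5 infected
Step 2: +5 new -> 10 infected
Step 3: +7 new -> 17 infected
Step 4: +7 new -> 24 infected
Step 5: +3 new -> 27 infected
Step 6: +2 new -> 29 infected
Step 7: +0 new -> 29 infected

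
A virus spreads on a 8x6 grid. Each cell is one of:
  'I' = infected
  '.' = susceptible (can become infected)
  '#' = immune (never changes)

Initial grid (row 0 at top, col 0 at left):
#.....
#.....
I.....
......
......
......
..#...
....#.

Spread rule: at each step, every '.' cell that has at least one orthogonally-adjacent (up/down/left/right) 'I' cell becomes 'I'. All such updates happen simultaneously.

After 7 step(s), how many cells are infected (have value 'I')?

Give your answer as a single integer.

Step 0 (initial): 1 infected
Step 1: +2 new -> 3 infected
Step 2: +4 new -> 7 infected
Step 3: +6 new -> 13 infected
Step 4: +7 new -> 20 infected
Step 5: +8 new -> 28 infected
Step 6: +6 new -> 34 infected
Step 7: +5 new -> 39 infected

Answer: 39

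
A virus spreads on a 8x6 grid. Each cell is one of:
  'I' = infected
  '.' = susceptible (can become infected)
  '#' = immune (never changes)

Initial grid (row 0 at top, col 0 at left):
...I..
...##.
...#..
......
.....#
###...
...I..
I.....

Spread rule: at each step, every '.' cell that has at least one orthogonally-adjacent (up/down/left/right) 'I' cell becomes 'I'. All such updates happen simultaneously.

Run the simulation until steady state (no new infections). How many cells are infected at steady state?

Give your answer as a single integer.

Step 0 (initial): 3 infected
Step 1: +8 new -> 11 infected
Step 2: +9 new -> 20 infected
Step 3: +9 new -> 29 infected
Step 4: +6 new -> 35 infected
Step 5: +5 new -> 40 infected
Step 6: +1 new -> 41 infected
Step 7: +0 new -> 41 infected

Answer: 41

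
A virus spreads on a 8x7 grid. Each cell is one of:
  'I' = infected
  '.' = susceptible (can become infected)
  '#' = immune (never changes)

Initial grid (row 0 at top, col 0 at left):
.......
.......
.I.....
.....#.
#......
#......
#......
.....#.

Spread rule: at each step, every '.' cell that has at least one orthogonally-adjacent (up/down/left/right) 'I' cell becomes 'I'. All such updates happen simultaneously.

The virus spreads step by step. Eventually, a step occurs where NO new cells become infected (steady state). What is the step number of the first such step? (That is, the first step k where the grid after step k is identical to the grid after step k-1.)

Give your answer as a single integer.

Answer: 11

Derivation:
Step 0 (initial): 1 infected
Step 1: +4 new -> 5 infected
Step 2: +7 new -> 12 infected
Step 3: +7 new -> 19 infected
Step 4: +7 new -> 26 infected
Step 5: +7 new -> 33 infected
Step 6: +8 new -> 41 infected
Step 7: +5 new -> 46 infected
Step 8: +3 new -> 49 infected
Step 9: +1 new -> 50 infected
Step 10: +1 new -> 51 infected
Step 11: +0 new -> 51 infected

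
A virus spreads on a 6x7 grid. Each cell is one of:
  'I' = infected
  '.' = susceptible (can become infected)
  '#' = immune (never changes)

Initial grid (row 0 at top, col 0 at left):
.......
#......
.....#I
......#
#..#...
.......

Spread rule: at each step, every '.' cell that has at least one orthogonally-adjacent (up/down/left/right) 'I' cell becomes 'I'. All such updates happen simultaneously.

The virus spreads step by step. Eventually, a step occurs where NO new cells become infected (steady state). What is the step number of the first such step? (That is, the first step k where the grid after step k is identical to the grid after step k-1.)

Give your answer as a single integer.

Answer: 12

Derivation:
Step 0 (initial): 1 infected
Step 1: +1 new -> 2 infected
Step 2: +2 new -> 4 infected
Step 3: +2 new -> 6 infected
Step 4: +3 new -> 9 infected
Step 5: +4 new -> 13 infected
Step 6: +6 new -> 19 infected
Step 7: +5 new -> 24 infected
Step 8: +7 new -> 31 infected
Step 9: +4 new -> 35 infected
Step 10: +1 new -> 36 infected
Step 11: +1 new -> 37 infected
Step 12: +0 new -> 37 infected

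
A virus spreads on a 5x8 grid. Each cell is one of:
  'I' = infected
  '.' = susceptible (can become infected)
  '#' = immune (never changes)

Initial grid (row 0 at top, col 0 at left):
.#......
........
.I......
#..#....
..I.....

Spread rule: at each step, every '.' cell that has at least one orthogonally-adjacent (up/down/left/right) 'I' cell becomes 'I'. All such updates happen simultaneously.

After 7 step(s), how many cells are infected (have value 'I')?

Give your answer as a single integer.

Step 0 (initial): 2 infected
Step 1: +7 new -> 9 infected
Step 2: +5 new -> 14 infected
Step 3: +6 new -> 20 infected
Step 4: +5 new -> 25 infected
Step 5: +5 new -> 30 infected
Step 6: +4 new -> 34 infected
Step 7: +2 new -> 36 infected

Answer: 36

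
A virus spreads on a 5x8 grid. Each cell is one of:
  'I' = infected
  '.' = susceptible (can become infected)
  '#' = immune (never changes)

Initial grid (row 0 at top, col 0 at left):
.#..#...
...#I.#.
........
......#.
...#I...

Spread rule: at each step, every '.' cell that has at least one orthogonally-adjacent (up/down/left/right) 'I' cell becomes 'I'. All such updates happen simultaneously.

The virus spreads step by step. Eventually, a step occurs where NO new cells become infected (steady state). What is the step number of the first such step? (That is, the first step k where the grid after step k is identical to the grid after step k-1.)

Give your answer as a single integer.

Step 0 (initial): 2 infected
Step 1: +4 new -> 6 infected
Step 2: +6 new -> 12 infected
Step 3: +5 new -> 17 infected
Step 4: +7 new -> 24 infected
Step 5: +6 new -> 30 infected
Step 6: +3 new -> 33 infected
Step 7: +1 new -> 34 infected
Step 8: +0 new -> 34 infected

Answer: 8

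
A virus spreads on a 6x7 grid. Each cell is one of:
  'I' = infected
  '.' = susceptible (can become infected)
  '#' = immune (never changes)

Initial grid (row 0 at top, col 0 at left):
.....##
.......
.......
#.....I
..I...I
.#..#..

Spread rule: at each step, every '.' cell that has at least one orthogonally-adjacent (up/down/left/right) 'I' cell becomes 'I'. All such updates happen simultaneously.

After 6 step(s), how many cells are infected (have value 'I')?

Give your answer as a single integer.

Answer: 37

Derivation:
Step 0 (initial): 3 infected
Step 1: +8 new -> 11 infected
Step 2: +10 new -> 21 infected
Step 3: +6 new -> 27 infected
Step 4: +5 new -> 32 infected
Step 5: +4 new -> 36 infected
Step 6: +1 new -> 37 infected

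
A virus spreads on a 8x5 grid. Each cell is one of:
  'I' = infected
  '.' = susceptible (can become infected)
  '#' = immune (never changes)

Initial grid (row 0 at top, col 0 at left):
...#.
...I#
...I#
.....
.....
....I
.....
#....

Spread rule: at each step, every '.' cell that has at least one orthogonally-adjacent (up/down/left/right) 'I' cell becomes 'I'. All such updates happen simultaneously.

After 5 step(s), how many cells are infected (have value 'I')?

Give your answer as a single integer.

Answer: 35

Derivation:
Step 0 (initial): 3 infected
Step 1: +6 new -> 9 infected
Step 2: +9 new -> 18 infected
Step 3: +8 new -> 26 infected
Step 4: +6 new -> 32 infected
Step 5: +3 new -> 35 infected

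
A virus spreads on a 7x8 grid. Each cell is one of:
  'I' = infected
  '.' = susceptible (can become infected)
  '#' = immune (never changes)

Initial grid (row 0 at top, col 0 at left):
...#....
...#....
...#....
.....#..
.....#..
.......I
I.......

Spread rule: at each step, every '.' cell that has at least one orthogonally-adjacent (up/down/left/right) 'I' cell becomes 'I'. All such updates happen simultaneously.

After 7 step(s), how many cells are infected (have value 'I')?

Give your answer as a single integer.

Step 0 (initial): 2 infected
Step 1: +5 new -> 7 infected
Step 2: +7 new -> 14 infected
Step 3: +8 new -> 22 infected
Step 4: +8 new -> 30 infected
Step 5: +8 new -> 38 infected
Step 6: +7 new -> 45 infected
Step 7: +4 new -> 49 infected

Answer: 49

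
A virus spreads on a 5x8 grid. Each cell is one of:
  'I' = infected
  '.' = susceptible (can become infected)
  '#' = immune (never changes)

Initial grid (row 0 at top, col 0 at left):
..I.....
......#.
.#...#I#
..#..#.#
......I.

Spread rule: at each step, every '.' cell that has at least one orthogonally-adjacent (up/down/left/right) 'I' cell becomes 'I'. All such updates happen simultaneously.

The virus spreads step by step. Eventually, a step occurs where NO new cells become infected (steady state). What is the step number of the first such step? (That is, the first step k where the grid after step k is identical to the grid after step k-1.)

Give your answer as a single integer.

Answer: 7

Derivation:
Step 0 (initial): 3 infected
Step 1: +6 new -> 9 infected
Step 2: +6 new -> 15 infected
Step 3: +6 new -> 21 infected
Step 4: +6 new -> 27 infected
Step 5: +3 new -> 30 infected
Step 6: +3 new -> 33 infected
Step 7: +0 new -> 33 infected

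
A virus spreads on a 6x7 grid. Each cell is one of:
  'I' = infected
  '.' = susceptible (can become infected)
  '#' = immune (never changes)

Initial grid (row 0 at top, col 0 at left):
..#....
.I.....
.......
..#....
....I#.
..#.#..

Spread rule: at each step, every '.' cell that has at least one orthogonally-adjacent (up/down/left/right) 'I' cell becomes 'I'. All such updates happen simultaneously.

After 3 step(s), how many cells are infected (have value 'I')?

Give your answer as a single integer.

Step 0 (initial): 2 infected
Step 1: +6 new -> 8 infected
Step 2: +10 new -> 18 infected
Step 3: +7 new -> 25 infected

Answer: 25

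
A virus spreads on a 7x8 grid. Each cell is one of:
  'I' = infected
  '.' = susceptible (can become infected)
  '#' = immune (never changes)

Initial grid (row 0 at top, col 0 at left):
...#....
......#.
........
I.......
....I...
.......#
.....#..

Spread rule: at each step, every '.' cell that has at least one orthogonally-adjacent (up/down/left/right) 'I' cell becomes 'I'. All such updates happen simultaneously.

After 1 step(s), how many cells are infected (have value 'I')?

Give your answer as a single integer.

Answer: 9

Derivation:
Step 0 (initial): 2 infected
Step 1: +7 new -> 9 infected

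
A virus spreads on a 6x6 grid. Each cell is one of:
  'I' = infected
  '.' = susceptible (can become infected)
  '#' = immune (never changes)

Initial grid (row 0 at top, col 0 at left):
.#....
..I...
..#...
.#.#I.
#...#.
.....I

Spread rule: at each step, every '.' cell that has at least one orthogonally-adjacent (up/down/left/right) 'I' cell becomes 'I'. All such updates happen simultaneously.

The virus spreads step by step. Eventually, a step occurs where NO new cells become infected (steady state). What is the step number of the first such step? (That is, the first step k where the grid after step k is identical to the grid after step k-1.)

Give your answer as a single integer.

Answer: 6

Derivation:
Step 0 (initial): 3 infected
Step 1: +7 new -> 10 infected
Step 2: +7 new -> 17 infected
Step 3: +6 new -> 23 infected
Step 4: +4 new -> 27 infected
Step 5: +3 new -> 30 infected
Step 6: +0 new -> 30 infected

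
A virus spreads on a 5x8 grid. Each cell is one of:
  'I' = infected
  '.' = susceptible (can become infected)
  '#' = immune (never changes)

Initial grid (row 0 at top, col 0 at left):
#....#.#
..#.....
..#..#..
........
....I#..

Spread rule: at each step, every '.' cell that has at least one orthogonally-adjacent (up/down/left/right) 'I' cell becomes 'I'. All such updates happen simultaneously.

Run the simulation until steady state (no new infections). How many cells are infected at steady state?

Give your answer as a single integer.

Answer: 33

Derivation:
Step 0 (initial): 1 infected
Step 1: +2 new -> 3 infected
Step 2: +4 new -> 7 infected
Step 3: +5 new -> 12 infected
Step 4: +8 new -> 20 infected
Step 5: +6 new -> 26 infected
Step 6: +5 new -> 31 infected
Step 7: +2 new -> 33 infected
Step 8: +0 new -> 33 infected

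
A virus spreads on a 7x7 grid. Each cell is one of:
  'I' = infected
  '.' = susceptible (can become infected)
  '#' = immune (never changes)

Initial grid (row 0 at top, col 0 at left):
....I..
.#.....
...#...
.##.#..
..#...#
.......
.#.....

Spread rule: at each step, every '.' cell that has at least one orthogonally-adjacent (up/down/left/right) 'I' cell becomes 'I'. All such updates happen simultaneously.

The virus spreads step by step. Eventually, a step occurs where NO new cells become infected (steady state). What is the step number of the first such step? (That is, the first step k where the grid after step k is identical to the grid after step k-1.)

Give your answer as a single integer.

Answer: 11

Derivation:
Step 0 (initial): 1 infected
Step 1: +3 new -> 4 infected
Step 2: +5 new -> 9 infected
Step 3: +4 new -> 13 infected
Step 4: +4 new -> 17 infected
Step 5: +4 new -> 21 infected
Step 6: +3 new -> 24 infected
Step 7: +5 new -> 29 infected
Step 8: +5 new -> 34 infected
Step 9: +4 new -> 38 infected
Step 10: +3 new -> 41 infected
Step 11: +0 new -> 41 infected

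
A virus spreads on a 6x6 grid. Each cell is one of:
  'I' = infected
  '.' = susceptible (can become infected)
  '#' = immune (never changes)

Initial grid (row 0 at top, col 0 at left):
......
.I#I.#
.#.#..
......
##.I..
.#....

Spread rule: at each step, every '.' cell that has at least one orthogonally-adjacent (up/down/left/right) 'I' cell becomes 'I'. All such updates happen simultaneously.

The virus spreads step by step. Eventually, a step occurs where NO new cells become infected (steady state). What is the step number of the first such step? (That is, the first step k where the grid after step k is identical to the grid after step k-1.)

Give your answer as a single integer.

Answer: 4

Derivation:
Step 0 (initial): 3 infected
Step 1: +8 new -> 11 infected
Step 2: +10 new -> 21 infected
Step 3: +7 new -> 28 infected
Step 4: +0 new -> 28 infected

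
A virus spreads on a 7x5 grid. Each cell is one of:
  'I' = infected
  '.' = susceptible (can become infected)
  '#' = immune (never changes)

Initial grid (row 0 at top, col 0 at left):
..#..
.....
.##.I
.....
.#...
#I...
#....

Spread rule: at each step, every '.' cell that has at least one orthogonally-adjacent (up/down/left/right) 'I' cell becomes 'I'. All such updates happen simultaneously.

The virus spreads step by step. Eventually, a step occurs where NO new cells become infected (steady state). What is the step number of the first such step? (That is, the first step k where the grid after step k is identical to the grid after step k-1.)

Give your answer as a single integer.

Answer: 7

Derivation:
Step 0 (initial): 2 infected
Step 1: +5 new -> 7 infected
Step 2: +7 new -> 14 infected
Step 3: +6 new -> 20 infected
Step 4: +3 new -> 23 infected
Step 5: +3 new -> 26 infected
Step 6: +3 new -> 29 infected
Step 7: +0 new -> 29 infected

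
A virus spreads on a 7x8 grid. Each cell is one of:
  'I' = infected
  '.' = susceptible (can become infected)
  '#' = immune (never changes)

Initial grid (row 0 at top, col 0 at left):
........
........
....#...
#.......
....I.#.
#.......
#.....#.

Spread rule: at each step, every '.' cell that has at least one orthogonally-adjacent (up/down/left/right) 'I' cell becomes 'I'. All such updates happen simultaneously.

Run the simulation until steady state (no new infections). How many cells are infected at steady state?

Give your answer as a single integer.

Step 0 (initial): 1 infected
Step 1: +4 new -> 5 infected
Step 2: +6 new -> 11 infected
Step 3: +9 new -> 20 infected
Step 4: +10 new -> 30 infected
Step 5: +10 new -> 40 infected
Step 6: +6 new -> 46 infected
Step 7: +3 new -> 49 infected
Step 8: +1 new -> 50 infected
Step 9: +0 new -> 50 infected

Answer: 50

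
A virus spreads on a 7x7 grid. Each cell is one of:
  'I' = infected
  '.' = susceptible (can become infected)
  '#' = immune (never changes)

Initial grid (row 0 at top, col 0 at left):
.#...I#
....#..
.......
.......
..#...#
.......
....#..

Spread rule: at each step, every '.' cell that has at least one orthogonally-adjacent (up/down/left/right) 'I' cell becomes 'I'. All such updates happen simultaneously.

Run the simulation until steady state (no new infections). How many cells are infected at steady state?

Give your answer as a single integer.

Answer: 43

Derivation:
Step 0 (initial): 1 infected
Step 1: +2 new -> 3 infected
Step 2: +3 new -> 6 infected
Step 3: +5 new -> 11 infected
Step 4: +5 new -> 16 infected
Step 5: +5 new -> 21 infected
Step 6: +7 new -> 28 infected
Step 7: +5 new -> 33 infected
Step 8: +4 new -> 37 infected
Step 9: +3 new -> 40 infected
Step 10: +2 new -> 42 infected
Step 11: +1 new -> 43 infected
Step 12: +0 new -> 43 infected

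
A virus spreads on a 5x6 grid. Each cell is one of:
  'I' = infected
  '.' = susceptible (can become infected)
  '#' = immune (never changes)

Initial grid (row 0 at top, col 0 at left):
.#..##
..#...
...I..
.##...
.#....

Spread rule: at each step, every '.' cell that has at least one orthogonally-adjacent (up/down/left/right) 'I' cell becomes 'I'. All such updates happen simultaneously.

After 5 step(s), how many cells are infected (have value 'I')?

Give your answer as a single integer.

Answer: 23

Derivation:
Step 0 (initial): 1 infected
Step 1: +4 new -> 5 infected
Step 2: +6 new -> 11 infected
Step 3: +7 new -> 18 infected
Step 4: +3 new -> 21 infected
Step 5: +2 new -> 23 infected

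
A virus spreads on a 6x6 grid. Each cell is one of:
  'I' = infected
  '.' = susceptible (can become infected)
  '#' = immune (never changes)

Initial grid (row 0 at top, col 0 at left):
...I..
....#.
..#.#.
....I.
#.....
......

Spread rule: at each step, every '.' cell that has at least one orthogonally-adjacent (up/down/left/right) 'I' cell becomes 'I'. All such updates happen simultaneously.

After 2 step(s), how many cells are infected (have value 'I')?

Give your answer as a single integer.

Answer: 17

Derivation:
Step 0 (initial): 2 infected
Step 1: +6 new -> 8 infected
Step 2: +9 new -> 17 infected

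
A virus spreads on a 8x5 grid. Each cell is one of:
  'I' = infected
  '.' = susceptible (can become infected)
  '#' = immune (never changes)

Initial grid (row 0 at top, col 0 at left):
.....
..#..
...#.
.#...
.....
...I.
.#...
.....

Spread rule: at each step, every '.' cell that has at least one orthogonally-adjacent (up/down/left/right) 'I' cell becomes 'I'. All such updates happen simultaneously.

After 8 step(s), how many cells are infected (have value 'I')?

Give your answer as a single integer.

Step 0 (initial): 1 infected
Step 1: +4 new -> 5 infected
Step 2: +7 new -> 12 infected
Step 3: +6 new -> 18 infected
Step 4: +5 new -> 23 infected
Step 5: +4 new -> 27 infected
Step 6: +4 new -> 31 infected
Step 7: +3 new -> 34 infected
Step 8: +2 new -> 36 infected

Answer: 36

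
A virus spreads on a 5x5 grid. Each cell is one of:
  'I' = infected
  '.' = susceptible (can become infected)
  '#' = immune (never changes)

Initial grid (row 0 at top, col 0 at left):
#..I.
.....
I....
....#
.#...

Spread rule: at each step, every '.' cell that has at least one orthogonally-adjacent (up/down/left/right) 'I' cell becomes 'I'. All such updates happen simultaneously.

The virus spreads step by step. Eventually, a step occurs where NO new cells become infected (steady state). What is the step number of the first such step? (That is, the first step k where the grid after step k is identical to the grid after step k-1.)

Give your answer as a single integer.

Step 0 (initial): 2 infected
Step 1: +6 new -> 8 infected
Step 2: +8 new -> 16 infected
Step 3: +3 new -> 19 infected
Step 4: +2 new -> 21 infected
Step 5: +1 new -> 22 infected
Step 6: +0 new -> 22 infected

Answer: 6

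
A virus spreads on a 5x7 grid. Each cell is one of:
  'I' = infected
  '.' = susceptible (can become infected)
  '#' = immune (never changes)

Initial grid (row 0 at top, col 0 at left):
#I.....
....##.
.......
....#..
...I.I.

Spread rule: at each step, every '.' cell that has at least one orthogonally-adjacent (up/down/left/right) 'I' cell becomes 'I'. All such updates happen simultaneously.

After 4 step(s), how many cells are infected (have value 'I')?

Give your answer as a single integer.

Step 0 (initial): 3 infected
Step 1: +7 new -> 10 infected
Step 2: +9 new -> 19 infected
Step 3: +8 new -> 27 infected
Step 4: +3 new -> 30 infected

Answer: 30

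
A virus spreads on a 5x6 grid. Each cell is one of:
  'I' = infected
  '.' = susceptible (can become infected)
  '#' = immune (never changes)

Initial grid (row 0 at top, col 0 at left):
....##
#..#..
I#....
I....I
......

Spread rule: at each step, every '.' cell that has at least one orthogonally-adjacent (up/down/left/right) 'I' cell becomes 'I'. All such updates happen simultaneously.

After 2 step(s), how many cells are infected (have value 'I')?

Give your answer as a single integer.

Answer: 14

Derivation:
Step 0 (initial): 3 infected
Step 1: +5 new -> 8 infected
Step 2: +6 new -> 14 infected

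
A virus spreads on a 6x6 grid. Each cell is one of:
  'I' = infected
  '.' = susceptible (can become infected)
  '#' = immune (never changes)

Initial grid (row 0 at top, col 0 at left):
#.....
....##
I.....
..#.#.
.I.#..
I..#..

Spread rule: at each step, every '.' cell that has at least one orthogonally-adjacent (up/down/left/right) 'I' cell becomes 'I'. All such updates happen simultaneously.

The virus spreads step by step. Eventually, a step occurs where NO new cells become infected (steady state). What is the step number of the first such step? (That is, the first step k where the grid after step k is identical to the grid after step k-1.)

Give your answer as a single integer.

Step 0 (initial): 3 infected
Step 1: +7 new -> 10 infected
Step 2: +3 new -> 13 infected
Step 3: +3 new -> 16 infected
Step 4: +4 new -> 20 infected
Step 5: +2 new -> 22 infected
Step 6: +2 new -> 24 infected
Step 7: +2 new -> 26 infected
Step 8: +2 new -> 28 infected
Step 9: +1 new -> 29 infected
Step 10: +0 new -> 29 infected

Answer: 10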